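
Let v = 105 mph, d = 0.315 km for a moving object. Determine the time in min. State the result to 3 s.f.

0.112 min

Rearranging: t = d/v.
v = 105 mph = 46.94 m/s; d = 0.315 km = 315.0 m.
t = 6.711 s
6.711 s × (1 min / 60.00 s) = 0.1118 min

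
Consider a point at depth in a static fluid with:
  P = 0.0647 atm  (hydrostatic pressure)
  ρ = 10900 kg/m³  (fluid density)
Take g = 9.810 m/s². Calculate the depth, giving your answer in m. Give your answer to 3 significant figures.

Rearranging P = ρ·g·h for h: h = P/(ρ·g).
P = 0.0647 atm = 6556 Pa; ρ = 10900 kg/m³; g = 9.810 m/s².
h = 0.06131 m

0.0613 m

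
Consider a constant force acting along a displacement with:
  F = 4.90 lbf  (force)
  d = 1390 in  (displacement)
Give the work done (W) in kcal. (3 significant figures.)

Directly: W = F·d.
F = 4.90 lbf = 21.80 N; d = 1390 in = 35.31 m.
W = 769.5 J
769.5 J × (1 kcal / 4184 J) = 0.1839 kcal

0.184 kcal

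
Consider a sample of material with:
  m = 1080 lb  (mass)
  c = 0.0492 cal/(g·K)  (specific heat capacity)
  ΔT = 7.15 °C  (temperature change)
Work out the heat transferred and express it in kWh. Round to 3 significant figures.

Directly: Q = mcΔT.
m = 1080 lb = 489.9 kg; c = 0.0492 cal/(g·K) = 205.9 J/(kg·K); ΔT = 7.15 °C = 7.150 K.
Q = 7.210×10^5 J
7.210×10^5 J × (1 kWh / 3.600×10^6 J) = 0.2003 kWh

0.200 kWh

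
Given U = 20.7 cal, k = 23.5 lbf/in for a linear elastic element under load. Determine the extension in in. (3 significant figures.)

8.08 in

Rearranging U = ½k·x² for x: x = √(2U/k).
U = 20.7 cal = 86.61 J; k = 23.5 lbf/in = 4115 N/m.
x = 0.2052 m
0.2052 m × (1 in / 0.02540 m) = 8.077 in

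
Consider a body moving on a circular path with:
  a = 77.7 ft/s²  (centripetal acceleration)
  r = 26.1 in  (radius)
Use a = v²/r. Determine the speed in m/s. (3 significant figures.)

3.96 m/s

Rearranging a = v²/r for v: v = √(a·r).
a = 77.7 ft/s² = 23.68 m/s²; r = 26.1 in = 0.6629 m.
v = 3.962 m/s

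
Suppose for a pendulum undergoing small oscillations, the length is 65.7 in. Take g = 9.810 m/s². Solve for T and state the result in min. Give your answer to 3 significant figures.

0.0432 min

Directly: T = 2π√(L/g).
L = 65.7 in = 1.669 m; g = 9.810 m/s².
T = 2.591 s
2.591 s × (1 min / 60.00 s) = 0.04319 min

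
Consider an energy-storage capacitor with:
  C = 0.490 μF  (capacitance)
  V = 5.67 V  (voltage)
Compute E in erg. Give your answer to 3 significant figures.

Directly: E = ½CV².
C = 0.490 μF = 4.900×10^-7 F; V = 5.67 V.
E = 7.876×10^-6 J
7.876×10^-6 J × (1 erg / 1.000×10^-7 J) = 78.76 erg

78.8 erg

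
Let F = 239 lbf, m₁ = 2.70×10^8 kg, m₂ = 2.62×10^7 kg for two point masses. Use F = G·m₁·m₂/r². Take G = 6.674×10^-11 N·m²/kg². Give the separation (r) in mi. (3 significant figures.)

0.0131 mi

Rearranging F = G·m₁·m₂/r² for r: r = √(G·m₁m₂/F).
F = 239 lbf = 1063 N; m₁ = 2.70×10^8 kg; m₂ = 2.62×10^7 kg; G = 6.674×10^-11 N·m²/kg².
r = 21.07 m
21.07 m × (1 mi / 1609 m) = 0.01309 mi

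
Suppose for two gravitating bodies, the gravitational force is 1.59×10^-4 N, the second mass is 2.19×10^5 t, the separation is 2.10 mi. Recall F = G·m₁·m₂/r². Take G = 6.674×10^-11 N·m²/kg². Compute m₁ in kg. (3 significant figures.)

Rearranging: m₁ = F·r²/(G·m₂).
F = 1.59×10^-4 N; m₂ = 2.19×10^5 t = 2.190×10^8 kg; r = 2.10 mi = 3380 m; G = 6.674×10^-11 N·m²/kg².
m₁ = 1.243×10^5 kg

1.24×10^5 kg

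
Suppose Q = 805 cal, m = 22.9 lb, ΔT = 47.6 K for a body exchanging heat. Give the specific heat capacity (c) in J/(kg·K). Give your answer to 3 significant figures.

Rearranging: c = Q/(m·ΔT).
Q = 805 cal = 3368 J; m = 22.9 lb = 10.39 kg; ΔT = 47.6 K.
c = 6.812 J/(kg·K)

6.81 J/(kg·K)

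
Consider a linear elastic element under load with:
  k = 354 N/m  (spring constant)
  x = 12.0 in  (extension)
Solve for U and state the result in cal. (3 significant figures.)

3.93 cal

Directly: U = ½kx².
k = 354 N/m; x = 12.0 in = 0.3048 m.
U = 16.44 J
16.44 J × (1 cal / 4.184 J) = 3.930 cal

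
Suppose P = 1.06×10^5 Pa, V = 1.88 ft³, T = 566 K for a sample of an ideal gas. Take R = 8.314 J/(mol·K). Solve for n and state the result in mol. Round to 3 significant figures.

1.20 mol

Solving PV = nRT for n: n = PV/(RT).
P = 1.06×10^5 Pa; V = 1.88 ft³ = 0.05324 m³; T = 566 K; R = 8.314 J/(mol·K).
n = 1.199 mol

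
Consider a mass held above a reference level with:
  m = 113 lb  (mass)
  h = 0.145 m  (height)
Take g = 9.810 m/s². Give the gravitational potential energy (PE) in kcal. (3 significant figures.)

0.0174 kcal

PE is given directly by: PE = mgh.
m = 113 lb = 51.26 kg; h = 0.145 m; g = 9.810 m/s².
PE = 72.91 J  (the unit combination reduces to kg·m²/s² = J)
72.91 J × (1 kcal / 4184 J) = 0.01743 kcal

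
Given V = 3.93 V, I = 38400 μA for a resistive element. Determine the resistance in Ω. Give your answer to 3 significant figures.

102 Ω

From Ohm's law: R = V/I.
V = 3.93 V; I = 38400 μA = 0.03840 A.
R = 102.3 Ω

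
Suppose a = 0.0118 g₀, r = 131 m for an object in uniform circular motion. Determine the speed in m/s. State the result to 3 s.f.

Rearranging: v = √(a·r).
a = 0.0118 g₀ = 0.1157 m/s²; r = 131 m.
v = 3.893 m/s

3.89 m/s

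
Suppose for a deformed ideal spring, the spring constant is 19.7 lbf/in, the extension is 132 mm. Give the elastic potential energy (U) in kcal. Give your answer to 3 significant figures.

0.00718 kcal

U is given directly by: U = ½kx².
k = 19.7 lbf/in = 3450 N/m; x = 132 mm = 0.1320 m.
U = 30.06 J  (the unit combination reduces to kg·m²/s² = J)
30.06 J × (1 kcal / 4184 J) = 0.007184 kcal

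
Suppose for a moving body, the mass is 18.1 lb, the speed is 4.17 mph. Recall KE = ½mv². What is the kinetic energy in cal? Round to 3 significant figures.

3.41 cal

KE is given directly by: KE = ½mv².
m = 18.1 lb = 8.210 kg; v = 4.17 mph = 1.864 m/s.
KE = 14.27 J  (the unit combination reduces to kg·m²/s² = J)
14.27 J × (1 cal / 4.184 J) = 3.409 cal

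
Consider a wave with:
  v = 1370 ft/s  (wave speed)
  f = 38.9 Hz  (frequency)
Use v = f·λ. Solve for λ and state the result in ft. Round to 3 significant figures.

35.2 ft

Rearranging v = f·λ for λ: λ = v/f.
v = 1370 ft/s = 417.6 m/s; f = 38.9 Hz.
λ = 10.73 m
10.73 m × (1 ft / 0.3048 m) = 35.22 ft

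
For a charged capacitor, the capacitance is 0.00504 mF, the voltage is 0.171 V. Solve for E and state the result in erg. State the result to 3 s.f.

0.737 erg

Directly: E = ½CV².
C = 0.00504 mF = 5.040×10^-6 F; V = 0.171 V.
E = 7.369×10^-8 J
7.369×10^-8 J × (1 erg / 1.000×10^-7 J) = 0.7369 erg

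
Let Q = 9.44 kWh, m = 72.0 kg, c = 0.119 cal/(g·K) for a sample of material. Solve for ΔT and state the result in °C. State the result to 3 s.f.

948 °C

Solving Q = m·c·ΔT for ΔT: ΔT = Q/(m·c).
Q = 9.44 kWh = 3.398×10^7 J; m = 72.0 kg; c = 0.119 cal/(g·K) = 497.9 J/(kg·K).
ΔT = 948.0 K
Since 1 °C = 1 K, 948.0 °C.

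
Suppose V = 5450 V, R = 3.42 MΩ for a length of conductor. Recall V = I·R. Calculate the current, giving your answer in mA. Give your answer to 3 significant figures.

From Ohm's law: I = V/R.
V = 5450 V; R = 3.42 MΩ = 3.420×10^6 Ω.
I = 0.001594 A
0.001594 A × (1 mA / 0.001000 A) = 1.594 mA

1.59 mA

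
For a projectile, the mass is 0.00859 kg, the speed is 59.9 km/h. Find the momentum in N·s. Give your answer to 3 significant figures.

p is given directly by: p = mv.
m = 0.00859 kg; v = 59.9 km/h = 16.64 m/s.
p = 0.1429 kg·m/s
Since 1 N·s = 1 kg·m/s, 0.1429 N·s.

0.143 N·s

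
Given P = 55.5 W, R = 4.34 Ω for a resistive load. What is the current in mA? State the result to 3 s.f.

Rearranging: I = √(P/R).
P = 55.5 W; R = 4.34 Ω.
I = 3.576 A
3.576 A × (1 mA / 0.001000 A) = 3576 mA

3580 mA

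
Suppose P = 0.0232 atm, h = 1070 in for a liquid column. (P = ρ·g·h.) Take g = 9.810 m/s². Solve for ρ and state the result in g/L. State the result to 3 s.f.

8.82 g/L

Solving P = ρ·g·h for ρ: ρ = P/(g·h).
P = 0.0232 atm = 2351 Pa; h = 1070 in = 27.18 m; g = 9.810 m/s².
ρ = 8.817 kg/m³
Since 1 g/L = 1 kg/m³, 8.817 g/L.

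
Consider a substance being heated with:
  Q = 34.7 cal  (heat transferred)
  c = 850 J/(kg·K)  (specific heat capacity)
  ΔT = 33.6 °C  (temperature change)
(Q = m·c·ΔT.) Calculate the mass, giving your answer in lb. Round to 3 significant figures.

0.0112 lb

Solving Q = m·c·ΔT for m: m = Q/(c·ΔT).
Q = 34.7 cal = 145.2 J; c = 850 J/(kg·K); ΔT = 33.6 °C = 33.60 K.
m = 0.005084 kg
0.005084 kg × (1 lb / 0.4536 kg) = 0.01121 lb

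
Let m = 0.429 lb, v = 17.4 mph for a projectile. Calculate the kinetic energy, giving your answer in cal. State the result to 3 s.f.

Directly: KE = ½mv².
m = 0.429 lb = 0.1946 kg; v = 17.4 mph = 7.778 m/s.
KE = 5.887 J  (the unit combination reduces to kg·m²/s² = J)
5.887 J × (1 cal / 4.184 J) = 1.407 cal

1.41 cal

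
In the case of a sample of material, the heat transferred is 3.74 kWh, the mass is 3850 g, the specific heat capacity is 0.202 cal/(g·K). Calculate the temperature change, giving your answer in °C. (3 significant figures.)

4140 °C

Rearranging: ΔT = Q/(m·c).
Q = 3.74 kWh = 1.346×10^7 J; m = 3850 g = 3.850 kg; c = 0.202 cal/(g·K) = 845.2 J/(kg·K).
ΔT = 4138 K
Since 1 °C = 1 K, 4138 °C.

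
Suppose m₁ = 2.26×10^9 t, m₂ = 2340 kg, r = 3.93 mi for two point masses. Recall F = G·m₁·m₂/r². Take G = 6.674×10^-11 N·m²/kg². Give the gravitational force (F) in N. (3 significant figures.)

0.00882 N

F is given directly by: F = Gm₁m₂/r².
m₁ = 2.26×10^9 t = 2.260×10^12 kg; m₂ = 2340 kg; r = 3.93 mi = 6325 m; G = 6.674×10^-11 N·m²/kg².
F = 0.008823 N  (the unit combination reduces to kg·m/s² = N)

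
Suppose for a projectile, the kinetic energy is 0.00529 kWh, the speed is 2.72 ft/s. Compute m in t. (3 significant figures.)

Solving KE = ½mv² for m: m = 2·KE/v².
KE = 0.00529 kWh = 19044 J; v = 2.72 ft/s = 0.8291 m/s.
m = 55414 kg
55414 kg × (1 t / 1000 kg) = 55.41 t

55.4 t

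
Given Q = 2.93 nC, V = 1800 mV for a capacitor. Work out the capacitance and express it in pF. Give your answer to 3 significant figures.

1630 pF

C is given directly by: C = Q/V.
Q = 2.93 nC = 2.930×10^-9 C; V = 1800 mV = 1.800 V.
C = 1.628×10^-9 F
1.628×10^-9 F × (1 pF / 1.000×10^-12 F) = 1628 pF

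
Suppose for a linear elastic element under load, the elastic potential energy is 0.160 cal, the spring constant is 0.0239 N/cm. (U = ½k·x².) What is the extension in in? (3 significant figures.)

29.5 in

Rearranging: x = √(2U/k).
U = 0.160 cal = 0.6694 J; k = 0.0239 N/cm = 2.390 N/m.
x = 0.7485 m
0.7485 m × (1 in / 0.02540 m) = 29.47 in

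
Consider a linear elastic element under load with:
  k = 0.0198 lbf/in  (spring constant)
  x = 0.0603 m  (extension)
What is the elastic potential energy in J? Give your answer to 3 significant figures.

Directly: U = ½kx².
k = 0.0198 lbf/in = 3.468 N/m; x = 0.0603 m.
U = 0.006304 J  (the unit combination reduces to kg·m²/s² = J)

0.00630 J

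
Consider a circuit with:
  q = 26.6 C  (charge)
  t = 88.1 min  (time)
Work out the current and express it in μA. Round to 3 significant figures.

Solving q = I·t for I: I = q/t.
q = 26.6 C; t = 88.1 min = 5286 s.
I = 0.005032 A
0.005032 A × (1 μA / 1.000×10^-6 A) = 5032 μA

5030 μA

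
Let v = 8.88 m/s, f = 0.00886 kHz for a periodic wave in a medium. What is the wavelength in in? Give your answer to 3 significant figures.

39.5 in

Rearranging: λ = v/f.
v = 8.88 m/s; f = 0.00886 kHz = 8.860 Hz.
λ = 1.002 m
1.002 m × (1 in / 0.02540 m) = 39.46 in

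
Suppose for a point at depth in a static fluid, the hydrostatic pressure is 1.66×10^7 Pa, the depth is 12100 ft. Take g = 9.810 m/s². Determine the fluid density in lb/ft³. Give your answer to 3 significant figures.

28.6 lb/ft³

Rearranging: ρ = P/(g·h).
P = 1.66×10^7 Pa; h = 12100 ft = 3688 m; g = 9.810 m/s².
ρ = 458.8 kg/m³
458.8 kg/m³ × (1 lb/ft³ / 16.02 kg/m³) = 28.64 lb/ft³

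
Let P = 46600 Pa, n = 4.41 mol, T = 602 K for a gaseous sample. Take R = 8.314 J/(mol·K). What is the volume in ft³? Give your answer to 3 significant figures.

From the ideal-gas law: V = nRT/P.
P = 46600 Pa; n = 4.41 mol; T = 602 K; R = 8.314 J/(mol·K).
V = 0.4737 m³
0.4737 m³ × (1 ft³ / 0.02832 m³) = 16.73 ft³

16.7 ft³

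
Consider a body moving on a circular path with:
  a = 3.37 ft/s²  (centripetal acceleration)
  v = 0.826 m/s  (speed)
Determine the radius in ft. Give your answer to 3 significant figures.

Solving a = v²/r for r: r = v²/a.
a = 3.37 ft/s² = 1.027 m/s²; v = 0.826 m/s.
r = 0.6642 m
0.6642 m × (1 ft / 0.3048 m) = 2.179 ft

2.18 ft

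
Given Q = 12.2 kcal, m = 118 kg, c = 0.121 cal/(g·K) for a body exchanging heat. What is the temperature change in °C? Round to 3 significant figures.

Rearranging Q = m·c·ΔT for ΔT: ΔT = Q/(m·c).
Q = 12.2 kcal = 51045 J; m = 118 kg; c = 0.121 cal/(g·K) = 506.3 J/(kg·K).
ΔT = 0.8545 K
Since 1 °C = 1 K, 0.8545 °C.

0.854 °C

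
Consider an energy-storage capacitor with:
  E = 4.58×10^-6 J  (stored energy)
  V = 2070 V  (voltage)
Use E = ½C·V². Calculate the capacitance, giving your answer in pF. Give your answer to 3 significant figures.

Rearranging: C = 2E/V².
E = 4.58×10^-6 J; V = 2070 V.
C = 2.138×10^-12 F
2.138×10^-12 F × (1 pF / 1.000×10^-12 F) = 2.138 pF

2.14 pF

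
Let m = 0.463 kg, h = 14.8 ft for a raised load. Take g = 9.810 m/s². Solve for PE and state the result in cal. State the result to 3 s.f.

PE is given directly by: PE = mgh.
m = 0.463 kg; h = 14.8 ft = 4.511 m; g = 9.810 m/s².
PE = 20.49 J  (the unit combination reduces to kg·m²/s² = J)
20.49 J × (1 cal / 4.184 J) = 4.897 cal

4.90 cal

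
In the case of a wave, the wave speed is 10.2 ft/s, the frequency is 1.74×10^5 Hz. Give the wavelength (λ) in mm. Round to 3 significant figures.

0.0179 mm

Rearranging: λ = v/f.
v = 10.2 ft/s = 3.109 m/s; f = 1.74×10^5 Hz.
λ = 1.787×10^-5 m
1.787×10^-5 m × (1 mm / 0.001000 m) = 0.01787 mm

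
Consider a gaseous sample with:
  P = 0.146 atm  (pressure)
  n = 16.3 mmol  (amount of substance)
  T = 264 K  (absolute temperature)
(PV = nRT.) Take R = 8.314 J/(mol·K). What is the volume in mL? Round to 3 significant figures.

Solving PV = nRT for V: V = nRT/P.
P = 0.146 atm = 14793 Pa; n = 16.3 mmol = 0.01630 mol; T = 264 K; R = 8.314 J/(mol·K).
V = 0.002418 m³
0.002418 m³ × (1 mL / 1.000×10^-6 m³) = 2418 mL

2420 mL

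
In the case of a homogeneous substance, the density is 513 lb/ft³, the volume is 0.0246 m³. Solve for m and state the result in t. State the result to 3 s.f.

Rearranging: m = ρV.
ρ = 513 lb/ft³ = 8217 kg/m³; V = 0.0246 m³.
m = 202.1 kg
202.1 kg × (1 t / 1000 kg) = 0.2021 t

0.202 t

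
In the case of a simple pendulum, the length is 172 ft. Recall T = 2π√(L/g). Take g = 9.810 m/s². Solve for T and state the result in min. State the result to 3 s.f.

T is given directly by: T = 2π√(L/g).
L = 172 ft = 52.43 m; g = 9.810 m/s².
T = 14.53 s
14.53 s × (1 min / 60.00 s) = 0.2421 min

0.242 min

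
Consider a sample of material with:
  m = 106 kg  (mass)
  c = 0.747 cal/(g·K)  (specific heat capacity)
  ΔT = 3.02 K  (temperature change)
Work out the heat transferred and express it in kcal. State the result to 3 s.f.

239 kcal

Directly: Q = mcΔT.
m = 106 kg; c = 0.747 cal/(g·K) = 3125 J/(kg·K); ΔT = 3.02 K.
Q = 1.001×10^6 J
1.001×10^6 J × (1 kcal / 4184 J) = 239.1 kcal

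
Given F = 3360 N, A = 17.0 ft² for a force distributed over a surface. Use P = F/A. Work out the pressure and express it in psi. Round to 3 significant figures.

0.309 psi

Directly: P = F/A.
F = 3360 N; A = 17.0 ft² = 1.579 m².
P = 2127 Pa  (the unit combination reduces to kg/(m·s²) = Pa)
2127 Pa × (1 psi / 6895 Pa) = 0.3086 psi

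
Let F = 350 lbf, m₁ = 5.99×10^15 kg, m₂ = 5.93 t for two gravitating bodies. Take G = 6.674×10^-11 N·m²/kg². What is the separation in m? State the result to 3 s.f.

Rearranging F = G·m₁·m₂/r² for r: r = √(G·m₁m₂/F).
F = 350 lbf = 1557 N; m₁ = 5.99×10^15 kg; m₂ = 5.93 t = 5930 kg; G = 6.674×10^-11 N·m²/kg².
r = 1234 m

1230 m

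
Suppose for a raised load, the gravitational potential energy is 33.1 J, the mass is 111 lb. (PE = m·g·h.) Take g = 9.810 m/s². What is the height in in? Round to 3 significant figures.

Solving PE = m·g·h for h: h = PE/(m·g).
PE = 33.1 J; m = 111 lb = 50.35 kg; g = 9.810 m/s².
h = 0.06701 m
0.06701 m × (1 in / 0.02540 m) = 2.638 in

2.64 in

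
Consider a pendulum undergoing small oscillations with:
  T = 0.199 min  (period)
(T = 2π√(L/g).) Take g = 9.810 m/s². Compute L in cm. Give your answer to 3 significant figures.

3540 cm

Rearranging T = 2π√(L/g) for L: L = g·(T/2π)².
T = 0.199 min = 11.94 s; g = 9.810 m/s².
L = 35.43 m
35.43 m × (1 cm / 0.01000 m) = 3543 cm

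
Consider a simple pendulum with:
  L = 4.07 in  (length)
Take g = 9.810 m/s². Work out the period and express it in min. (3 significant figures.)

Directly: T = 2π√(L/g).
L = 4.07 in = 0.1034 m; g = 9.810 m/s².
T = 0.6450 s
0.6450 s × (1 min / 60.00 s) = 0.01075 min

0.0107 min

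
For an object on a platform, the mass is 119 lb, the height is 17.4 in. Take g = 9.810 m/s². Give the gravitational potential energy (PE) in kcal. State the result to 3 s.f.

0.0559 kcal

Directly: PE = mgh.
m = 119 lb = 53.98 kg; h = 17.4 in = 0.4420 m; g = 9.810 m/s².
PE = 234.0 J
234.0 J × (1 kcal / 4184 J) = 0.05593 kcal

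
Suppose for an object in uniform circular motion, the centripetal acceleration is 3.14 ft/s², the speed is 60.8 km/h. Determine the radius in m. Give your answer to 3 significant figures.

Rearranging: r = v²/a.
a = 3.14 ft/s² = 0.9571 m/s²; v = 60.8 km/h = 16.89 m/s.
r = 298.0 m

298 m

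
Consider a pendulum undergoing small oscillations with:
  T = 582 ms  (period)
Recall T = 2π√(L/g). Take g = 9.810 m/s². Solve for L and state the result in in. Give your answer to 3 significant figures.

Solving T = 2π√(L/g) for L: L = g·(T/2π)².
T = 582 ms = 0.5820 s; g = 9.810 m/s².
L = 0.08417 m
0.08417 m × (1 in / 0.02540 m) = 3.314 in

3.31 in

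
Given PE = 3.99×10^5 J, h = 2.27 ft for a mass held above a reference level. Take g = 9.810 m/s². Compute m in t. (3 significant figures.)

58.8 t

Rearranging PE = m·g·h for m: m = PE/(g·h).
PE = 3.99×10^5 J; h = 2.27 ft = 0.6919 m; g = 9.810 m/s².
m = 58785 kg
58785 kg × (1 t / 1000 kg) = 58.78 t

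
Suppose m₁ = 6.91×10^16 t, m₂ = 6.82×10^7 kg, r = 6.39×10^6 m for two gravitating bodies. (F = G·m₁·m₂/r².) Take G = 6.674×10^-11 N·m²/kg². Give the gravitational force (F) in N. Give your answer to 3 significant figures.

7700 N

Directly: F = Gm₁m₂/r².
m₁ = 6.91×10^16 t = 6.910×10^19 kg; m₂ = 6.82×10^7 kg; r = 6.39×10^6 m; G = 6.674×10^-11 N·m²/kg².
F = 7703 N  (the unit combination reduces to kg·m/s² = N)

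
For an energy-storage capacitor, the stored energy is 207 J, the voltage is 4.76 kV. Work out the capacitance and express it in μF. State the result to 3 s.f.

18.3 μF

Solving E = ½C·V² for C: C = 2E/V².
E = 207 J; V = 4.76 kV = 4760 V.
C = 1.827×10^-5 F
1.827×10^-5 F × (1 μF / 1.000×10^-6 F) = 18.27 μF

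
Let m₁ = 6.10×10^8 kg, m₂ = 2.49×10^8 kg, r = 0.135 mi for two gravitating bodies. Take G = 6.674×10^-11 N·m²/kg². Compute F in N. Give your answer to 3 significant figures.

F is given directly by: F = Gm₁m₂/r².
m₁ = 6.10×10^8 kg; m₂ = 2.49×10^8 kg; r = 0.135 mi = 217.3 m; G = 6.674×10^-11 N·m²/kg².
F = 214.8 N

215 N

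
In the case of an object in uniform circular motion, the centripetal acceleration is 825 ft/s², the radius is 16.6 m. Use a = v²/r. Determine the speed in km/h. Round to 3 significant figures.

Rearranging a = v²/r for v: v = √(a·r).
a = 825 ft/s² = 251.5 m/s²; r = 16.6 m.
v = 64.61 m/s
64.61 m/s × (1 km/h / 0.2778 m/s) = 232.6 km/h

233 km/h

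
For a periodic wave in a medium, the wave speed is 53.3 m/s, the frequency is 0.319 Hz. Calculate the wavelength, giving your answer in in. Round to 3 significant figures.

6580 in

Solving v = f·λ for λ: λ = v/f.
v = 53.3 m/s; f = 0.319 Hz.
λ = 167.1 m
167.1 m × (1 in / 0.02540 m) = 6578 in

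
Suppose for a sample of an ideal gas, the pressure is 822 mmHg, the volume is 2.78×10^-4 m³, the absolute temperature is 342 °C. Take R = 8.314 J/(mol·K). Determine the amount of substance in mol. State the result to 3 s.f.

0.00596 mol

From the ideal-gas law: n = PV/(RT).
P = 822 mmHg = 1.096×10^5 Pa; V = 2.78×10^-4 m³; T = 342 °C = 615.1 K; R = 8.314 J/(mol·K).
n = 0.005957 mol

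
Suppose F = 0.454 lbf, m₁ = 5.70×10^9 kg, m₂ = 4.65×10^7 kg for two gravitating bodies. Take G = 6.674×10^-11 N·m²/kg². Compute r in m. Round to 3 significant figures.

Rearranging: r = √(G·m₁m₂/F).
F = 0.454 lbf = 2.019 N; m₁ = 5.70×10^9 kg; m₂ = 4.65×10^7 kg; G = 6.674×10^-11 N·m²/kg².
r = 2960 m

2960 m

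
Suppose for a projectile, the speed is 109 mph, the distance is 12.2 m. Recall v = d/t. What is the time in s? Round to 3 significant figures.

0.250 s

Rearranging: t = d/v.
v = 109 mph = 48.73 m/s; d = 12.2 m.
t = 0.2504 s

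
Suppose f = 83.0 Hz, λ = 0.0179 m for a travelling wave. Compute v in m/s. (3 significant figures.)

v is given directly by: v = fλ.
f = 83.0 Hz; λ = 0.0179 m.
v = 1.486 m/s

1.49 m/s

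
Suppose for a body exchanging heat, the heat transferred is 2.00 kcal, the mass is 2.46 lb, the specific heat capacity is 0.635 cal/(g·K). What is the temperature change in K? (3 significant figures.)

Rearranging Q = m·c·ΔT for ΔT: ΔT = Q/(m·c).
Q = 2.00 kcal = 8368 J; m = 2.46 lb = 1.116 kg; c = 0.635 cal/(g·K) = 2657 J/(kg·K).
ΔT = 2.823 K

2.82 K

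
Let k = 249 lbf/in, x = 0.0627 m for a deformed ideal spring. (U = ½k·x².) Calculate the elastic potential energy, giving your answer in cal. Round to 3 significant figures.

20.5 cal

U is given directly by: U = ½kx².
k = 249 lbf/in = 43607 N/m; x = 0.0627 m.
U = 85.72 J
85.72 J × (1 cal / 4.184 J) = 20.49 cal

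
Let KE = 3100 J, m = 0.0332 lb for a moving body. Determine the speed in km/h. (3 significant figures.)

2310 km/h

Rearranging KE = ½mv² for v: v = √(2·KE/m).
KE = 3100 J; m = 0.0332 lb = 0.01506 kg.
v = 641.6 m/s
641.6 m/s × (1 km/h / 0.2778 m/s) = 2310 km/h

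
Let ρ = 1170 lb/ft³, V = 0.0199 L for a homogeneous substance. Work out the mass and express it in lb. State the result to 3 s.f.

0.822 lb

Rearranging ρ = m/V for m: m = ρV.
ρ = 1170 lb/ft³ = 18742 kg/m³; V = 0.0199 L = 1.990×10^-5 m³.
m = 0.3730 kg
0.3730 kg × (1 lb / 0.4536 kg) = 0.8222 lb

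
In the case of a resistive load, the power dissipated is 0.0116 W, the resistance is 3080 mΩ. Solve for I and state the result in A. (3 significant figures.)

0.0614 A

Rearranging: I = √(P/R).
P = 0.0116 W; R = 3080 mΩ = 3.080 Ω.
I = 0.06137 A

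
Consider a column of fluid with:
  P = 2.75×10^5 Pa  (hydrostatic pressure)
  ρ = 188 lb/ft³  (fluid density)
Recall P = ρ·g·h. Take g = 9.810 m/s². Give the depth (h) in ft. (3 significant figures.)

30.5 ft

Rearranging: h = P/(ρ·g).
P = 2.75×10^5 Pa; ρ = 188 lb/ft³ = 3011 kg/m³; g = 9.810 m/s².
h = 9.309 m
9.309 m × (1 ft / 0.3048 m) = 30.54 ft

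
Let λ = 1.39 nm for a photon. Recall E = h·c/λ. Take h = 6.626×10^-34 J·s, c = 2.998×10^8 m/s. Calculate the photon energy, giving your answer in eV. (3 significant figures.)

892 eV

Directly: E = hc/λ.
λ = 1.39 nm = 1.390×10^-9 m; h = 6.626×10^-34 J·s; c = 2.998×10^8 m/s.
E = 1.429×10^-16 J
1.429×10^-16 J × (1 eV / 1.602×10^-19 J) = 892.0 eV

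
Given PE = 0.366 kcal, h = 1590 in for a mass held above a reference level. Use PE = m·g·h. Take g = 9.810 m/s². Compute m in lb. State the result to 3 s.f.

8.52 lb

Rearranging PE = m·g·h for m: m = PE/(g·h).
PE = 0.366 kcal = 1531 J; h = 1590 in = 40.39 m; g = 9.810 m/s².
m = 3.865 kg
3.865 kg × (1 lb / 0.4536 kg) = 8.521 lb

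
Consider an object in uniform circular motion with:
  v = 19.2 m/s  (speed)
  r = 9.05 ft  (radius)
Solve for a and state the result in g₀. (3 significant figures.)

13.6 g₀

Directly: a = v²/r.
v = 19.2 m/s; r = 9.05 ft = 2.758 m.
a = 133.6 m/s²
133.6 m/s² × (1 g₀ / 9.807 m/s²) = 13.63 g₀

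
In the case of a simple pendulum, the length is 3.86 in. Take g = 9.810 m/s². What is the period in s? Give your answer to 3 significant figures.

T is given directly by: T = 2π√(L/g).
L = 3.86 in = 0.09804 m; g = 9.810 m/s².
T = 0.6281 s

0.628 s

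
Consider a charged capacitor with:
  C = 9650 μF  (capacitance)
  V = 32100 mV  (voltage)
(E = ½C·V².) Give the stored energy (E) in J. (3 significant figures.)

Directly: E = ½CV².
C = 9650 μF = 0.009650 F; V = 32100 mV = 32.10 V.
E = 4.972 J

4.97 J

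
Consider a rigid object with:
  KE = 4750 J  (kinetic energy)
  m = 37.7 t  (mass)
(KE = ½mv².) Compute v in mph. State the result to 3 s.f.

Rearranging KE = ½mv² for v: v = √(2·KE/m).
KE = 4750 J; m = 37.7 t = 37700 kg.
v = 0.5020 m/s
0.5020 m/s × (1 mph / 0.4470 m/s) = 1.123 mph

1.12 mph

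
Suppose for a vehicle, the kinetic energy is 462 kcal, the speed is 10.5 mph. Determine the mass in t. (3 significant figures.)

Solving KE = ½mv² for m: m = 2·KE/v².
KE = 462 kcal = 1.933×10^6 J; v = 10.5 mph = 4.694 m/s.
m = 1.755×10^5 kg
1.755×10^5 kg × (1 t / 1000 kg) = 175.5 t

175 t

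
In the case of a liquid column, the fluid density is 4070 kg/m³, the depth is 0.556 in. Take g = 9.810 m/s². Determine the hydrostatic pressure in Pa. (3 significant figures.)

P is given directly by: P = ρgh.
ρ = 4070 kg/m³; h = 0.556 in = 0.01412 m; g = 9.810 m/s².
P = 563.9 Pa  (the unit combination reduces to kg/(m·s²) = Pa)

564 Pa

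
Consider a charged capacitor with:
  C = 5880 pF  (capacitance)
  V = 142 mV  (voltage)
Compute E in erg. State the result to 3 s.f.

E is given directly by: E = ½CV².
C = 5880 pF = 5.880×10^-9 F; V = 142 mV = 0.1420 V.
E = 5.928×10^-11 J  (the unit combination reduces to kg·m²/s² = J)
5.928×10^-11 J × (1 erg / 1.000×10^-7 J) = 5.928×10^-4 erg

5.93×10^-4 erg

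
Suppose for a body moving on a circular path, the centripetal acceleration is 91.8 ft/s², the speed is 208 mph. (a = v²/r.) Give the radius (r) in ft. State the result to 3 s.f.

Solving a = v²/r for r: r = v²/a.
a = 91.8 ft/s² = 27.98 m/s²; v = 208 mph = 92.98 m/s.
r = 309.0 m
309.0 m × (1 ft / 0.3048 m) = 1014 ft

1010 ft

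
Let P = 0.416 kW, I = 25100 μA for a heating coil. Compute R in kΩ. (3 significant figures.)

660 kΩ

Rearranging: R = P/I².
P = 0.416 kW = 416.0 W; I = 25100 μA = 0.02510 A.
R = 6.603×10^5 Ω
6.603×10^5 Ω × (1 kΩ / 1000 Ω) = 660.3 kΩ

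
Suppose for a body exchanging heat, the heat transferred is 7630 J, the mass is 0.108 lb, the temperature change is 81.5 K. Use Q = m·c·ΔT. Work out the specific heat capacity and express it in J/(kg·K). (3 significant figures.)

Rearranging Q = m·c·ΔT for c: c = Q/(m·ΔT).
Q = 7630 J; m = 0.108 lb = 0.04899 kg; ΔT = 81.5 K.
c = 1911 J/(kg·K)

1910 J/(kg·K)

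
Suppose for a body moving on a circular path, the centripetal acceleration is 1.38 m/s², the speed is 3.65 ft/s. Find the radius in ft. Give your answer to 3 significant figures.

2.94 ft

Rearranging: r = v²/a.
a = 1.38 m/s²; v = 3.65 ft/s = 1.113 m/s.
r = 0.8969 m
0.8969 m × (1 ft / 0.3048 m) = 2.943 ft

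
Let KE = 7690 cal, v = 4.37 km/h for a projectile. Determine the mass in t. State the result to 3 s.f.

Solving KE = ½mv² for m: m = 2·KE/v².
KE = 7690 cal = 32175 J; v = 4.37 km/h = 1.214 m/s.
m = 43671 kg
43671 kg × (1 t / 1000 kg) = 43.67 t

43.7 t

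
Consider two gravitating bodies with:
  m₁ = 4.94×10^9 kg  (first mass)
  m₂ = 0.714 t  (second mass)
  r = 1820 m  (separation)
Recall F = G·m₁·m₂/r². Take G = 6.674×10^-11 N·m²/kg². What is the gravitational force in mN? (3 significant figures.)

0.0711 mN

From Newton's law of gravitation: F = Gm₁m₂/r².
m₁ = 4.94×10^9 kg; m₂ = 0.714 t = 714.0 kg; r = 1820 m; G = 6.674×10^-11 N·m²/kg².
F = 7.107×10^-5 N
7.107×10^-5 N × (1 mN / 0.001000 N) = 0.07107 mN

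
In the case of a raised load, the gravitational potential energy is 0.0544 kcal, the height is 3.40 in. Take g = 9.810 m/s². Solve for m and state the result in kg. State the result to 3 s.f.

269 kg

Rearranging PE = m·g·h for m: m = PE/(g·h).
PE = 0.0544 kcal = 227.6 J; h = 3.40 in = 0.08636 m; g = 9.810 m/s².
m = 268.7 kg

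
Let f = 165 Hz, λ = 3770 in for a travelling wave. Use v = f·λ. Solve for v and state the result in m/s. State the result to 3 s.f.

Directly: v = fλ.
f = 165 Hz; λ = 3770 in = 95.76 m.
v = 15800 m/s

15800 m/s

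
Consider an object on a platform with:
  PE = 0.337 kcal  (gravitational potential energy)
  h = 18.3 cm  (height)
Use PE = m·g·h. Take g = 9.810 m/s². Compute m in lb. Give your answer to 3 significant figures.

1730 lb

Rearranging PE = m·g·h for m: m = PE/(g·h).
PE = 0.337 kcal = 1410 J; h = 18.3 cm = 0.1830 m; g = 9.810 m/s².
m = 785.4 kg
785.4 kg × (1 lb / 0.4536 kg) = 1732 lb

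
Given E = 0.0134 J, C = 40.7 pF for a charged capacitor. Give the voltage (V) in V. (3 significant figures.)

25700 V

Solving E = ½C·V² for V: V = √(2E/C).
E = 0.0134 J; C = 40.7 pF = 4.070×10^-11 F.
V = 25661 V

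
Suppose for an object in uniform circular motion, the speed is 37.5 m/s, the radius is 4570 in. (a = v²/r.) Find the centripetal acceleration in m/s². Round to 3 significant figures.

12.1 m/s²

Directly: a = v²/r.
v = 37.5 m/s; r = 4570 in = 116.1 m.
a = 12.11 m/s²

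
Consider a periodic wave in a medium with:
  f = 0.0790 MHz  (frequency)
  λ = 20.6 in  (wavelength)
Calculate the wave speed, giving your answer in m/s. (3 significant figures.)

41300 m/s

v is given directly by: v = fλ.
f = 0.0790 MHz = 79000 Hz; λ = 20.6 in = 0.5232 m.
v = 41336 m/s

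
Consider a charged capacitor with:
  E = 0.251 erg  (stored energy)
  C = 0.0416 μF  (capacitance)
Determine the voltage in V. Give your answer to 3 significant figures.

Rearranging E = ½C·V² for V: V = √(2E/C).
E = 0.251 erg = 2.510×10^-8 J; C = 0.0416 μF = 4.160×10^-8 F.
V = 1.099 V

1.10 V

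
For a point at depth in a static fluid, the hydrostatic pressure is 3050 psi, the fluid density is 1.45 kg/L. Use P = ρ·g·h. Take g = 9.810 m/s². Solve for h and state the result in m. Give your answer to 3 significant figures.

1480 m

Rearranging: h = P/(ρ·g).
P = 3050 psi = 2.103×10^7 Pa; ρ = 1.45 kg/L = 1450 kg/m³; g = 9.810 m/s².
h = 1478 m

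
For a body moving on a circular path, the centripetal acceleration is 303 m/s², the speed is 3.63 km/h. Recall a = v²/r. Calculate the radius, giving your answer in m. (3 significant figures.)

0.00336 m

Rearranging: r = v²/a.
a = 303 m/s²; v = 3.63 km/h = 1.008 m/s.
r = 0.003356 m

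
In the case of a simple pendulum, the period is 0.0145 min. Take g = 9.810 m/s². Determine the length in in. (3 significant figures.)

Rearranging: L = g·(T/2π)².
T = 0.0145 min = 0.8700 s; g = 9.810 m/s².
L = 0.1881 m
0.1881 m × (1 in / 0.02540 m) = 7.405 in

7.40 in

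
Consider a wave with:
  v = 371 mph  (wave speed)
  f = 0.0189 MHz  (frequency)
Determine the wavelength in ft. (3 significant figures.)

0.0288 ft

Solving v = f·λ for λ: λ = v/f.
v = 371 mph = 165.9 m/s; f = 0.0189 MHz = 18900 Hz.
λ = 0.008775 m
0.008775 m × (1 ft / 0.3048 m) = 0.02879 ft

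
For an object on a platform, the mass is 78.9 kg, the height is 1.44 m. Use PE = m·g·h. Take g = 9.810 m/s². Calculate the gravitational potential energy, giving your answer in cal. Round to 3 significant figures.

Directly: PE = mgh.
m = 78.9 kg; h = 1.44 m; g = 9.810 m/s².
PE = 1115 J
1115 J × (1 cal / 4.184 J) = 266.4 cal

266 cal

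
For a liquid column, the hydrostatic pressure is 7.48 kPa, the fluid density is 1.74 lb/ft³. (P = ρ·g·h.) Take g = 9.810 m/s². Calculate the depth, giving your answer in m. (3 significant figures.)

27.4 m

Solving P = ρ·g·h for h: h = P/(ρ·g).
P = 7.48 kPa = 7480 Pa; ρ = 1.74 lb/ft³ = 27.87 kg/m³; g = 9.810 m/s².
h = 27.36 m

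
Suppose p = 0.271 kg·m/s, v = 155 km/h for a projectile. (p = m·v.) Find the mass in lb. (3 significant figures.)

0.0139 lb

Rearranging: m = p/v.
p = 0.271 kg·m/s; v = 155 km/h = 43.06 m/s.
m = 0.006294 kg
0.006294 kg × (1 lb / 0.4536 kg) = 0.01388 lb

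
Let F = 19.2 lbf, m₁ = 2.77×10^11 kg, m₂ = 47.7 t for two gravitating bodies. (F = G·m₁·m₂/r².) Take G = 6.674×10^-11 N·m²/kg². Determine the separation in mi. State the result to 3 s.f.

0.0631 mi

Solving F = G·m₁·m₂/r² for r: r = √(G·m₁m₂/F).
F = 19.2 lbf = 85.41 N; m₁ = 2.77×10^11 kg; m₂ = 47.7 t = 47700 kg; G = 6.674×10^-11 N·m²/kg².
r = 101.6 m
101.6 m × (1 mi / 1609 m) = 0.06314 mi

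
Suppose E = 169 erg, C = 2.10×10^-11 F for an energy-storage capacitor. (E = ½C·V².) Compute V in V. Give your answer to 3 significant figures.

Rearranging: V = √(2E/C).
E = 169 erg = 1.690×10^-5 J; C = 2.10×10^-11 F.
V = 1269 V

1270 V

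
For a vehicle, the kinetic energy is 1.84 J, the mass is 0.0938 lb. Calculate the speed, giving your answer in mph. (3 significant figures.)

20.8 mph

Solving KE = ½mv² for v: v = √(2·KE/m).
KE = 1.84 J; m = 0.0938 lb = 0.04255 kg.
v = 9.300 m/s
9.300 m/s × (1 mph / 0.4470 m/s) = 20.80 mph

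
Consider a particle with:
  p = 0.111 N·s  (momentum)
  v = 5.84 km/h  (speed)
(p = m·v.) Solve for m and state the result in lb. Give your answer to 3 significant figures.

Rearranging: m = p/v.
p = 0.111 N·s = 0.1110 kg·m/s; v = 5.84 km/h = 1.622 m/s.
m = 0.06842 kg
0.06842 kg × (1 lb / 0.4536 kg) = 0.1509 lb

0.151 lb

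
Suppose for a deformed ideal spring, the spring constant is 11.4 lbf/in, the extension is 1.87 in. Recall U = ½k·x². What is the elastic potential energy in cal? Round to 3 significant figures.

0.538 cal

Directly: U = ½kx².
k = 11.4 lbf/in = 1996 N/m; x = 1.87 in = 0.04750 m.
U = 2.252 J
2.252 J × (1 cal / 4.184 J) = 0.5383 cal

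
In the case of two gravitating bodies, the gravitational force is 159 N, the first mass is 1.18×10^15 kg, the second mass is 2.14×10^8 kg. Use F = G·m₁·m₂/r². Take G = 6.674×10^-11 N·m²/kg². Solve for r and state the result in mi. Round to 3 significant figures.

202 mi

Rearranging: r = √(G·m₁m₂/F).
F = 159 N; m₁ = 1.18×10^15 kg; m₂ = 2.14×10^8 kg; G = 6.674×10^-11 N·m²/kg².
r = 3.256×10^5 m
3.256×10^5 m × (1 mi / 1609 m) = 202.3 mi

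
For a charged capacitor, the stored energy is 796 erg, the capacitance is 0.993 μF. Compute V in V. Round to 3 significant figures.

12.7 V

Rearranging: V = √(2E/C).
E = 796 erg = 7.960×10^-5 J; C = 0.993 μF = 9.930×10^-7 F.
V = 12.66 V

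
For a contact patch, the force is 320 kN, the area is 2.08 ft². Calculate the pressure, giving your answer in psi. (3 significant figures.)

240 psi

P is given directly by: P = F/A.
F = 320 kN = 3.200×10^5 N; A = 2.08 ft² = 0.1932 m².
P = 1.656×10^6 Pa
1.656×10^6 Pa × (1 psi / 6895 Pa) = 240.2 psi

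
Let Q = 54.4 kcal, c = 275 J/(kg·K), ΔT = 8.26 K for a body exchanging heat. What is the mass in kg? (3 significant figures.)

Rearranging Q = m·c·ΔT for m: m = Q/(c·ΔT).
Q = 54.4 kcal = 2.276×10^5 J; c = 275 J/(kg·K); ΔT = 8.26 K.
m = 100.2 kg

100 kg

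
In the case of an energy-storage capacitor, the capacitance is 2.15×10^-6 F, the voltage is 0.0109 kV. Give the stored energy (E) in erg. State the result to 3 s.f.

1280 erg

Directly: E = ½CV².
C = 2.15×10^-6 F; V = 0.0109 kV = 10.90 V.
E = 1.277×10^-4 J
1.277×10^-4 J × (1 erg / 1.000×10^-7 J) = 1277 erg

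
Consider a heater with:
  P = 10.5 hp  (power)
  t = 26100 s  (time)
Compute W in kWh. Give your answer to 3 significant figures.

Rearranging P = W/t for W: W = P·t.
P = 10.5 hp = 7830 W; t = 26100 s.
W = 2.044×10^8 J
2.044×10^8 J × (1 kWh / 3.600×10^6 J) = 56.77 kWh

56.8 kWh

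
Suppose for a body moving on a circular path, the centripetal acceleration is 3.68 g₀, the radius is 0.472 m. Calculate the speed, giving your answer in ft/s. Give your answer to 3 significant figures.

13.5 ft/s

Rearranging: v = √(a·r).
a = 3.68 g₀ = 36.09 m/s²; r = 0.472 m.
v = 4.127 m/s
4.127 m/s × (1 ft/s / 0.3048 m/s) = 13.54 ft/s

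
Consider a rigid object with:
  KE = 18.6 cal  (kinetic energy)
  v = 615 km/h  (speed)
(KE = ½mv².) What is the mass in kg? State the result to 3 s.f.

Rearranging KE = ½mv² for m: m = 2·KE/v².
KE = 18.6 cal = 77.82 J; v = 615 km/h = 170.8 m/s.
m = 0.005333 kg

0.00533 kg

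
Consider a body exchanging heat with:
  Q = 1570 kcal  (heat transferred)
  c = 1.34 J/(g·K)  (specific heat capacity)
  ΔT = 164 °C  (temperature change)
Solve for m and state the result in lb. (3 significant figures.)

Solving Q = m·c·ΔT for m: m = Q/(c·ΔT).
Q = 1570 kcal = 6.569×10^6 J; c = 1.34 J/(g·K) = 1340 J/(kg·K); ΔT = 164 °C = 164.0 K.
m = 29.89 kg
29.89 kg × (1 lb / 0.4536 kg) = 65.90 lb

65.9 lb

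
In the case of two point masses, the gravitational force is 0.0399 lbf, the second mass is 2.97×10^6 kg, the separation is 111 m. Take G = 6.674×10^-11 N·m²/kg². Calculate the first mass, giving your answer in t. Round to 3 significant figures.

11000 t

Rearranging: m₁ = F·r²/(G·m₂).
F = 0.0399 lbf = 0.1775 N; m₂ = 2.97×10^6 kg; r = 111 m; G = 6.674×10^-11 N·m²/kg².
m₁ = 1.103×10^7 kg
1.103×10^7 kg × (1 t / 1000 kg) = 11032 t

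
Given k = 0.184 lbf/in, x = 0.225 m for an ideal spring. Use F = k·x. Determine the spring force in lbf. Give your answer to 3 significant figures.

From Hooke's law: F = kx.
k = 0.184 lbf/in = 32.22 N/m; x = 0.225 m.
F = 7.250 N  (the unit combination reduces to kg·m/s² = N)
7.250 N × (1 lbf / 4.448 N) = 1.630 lbf

1.63 lbf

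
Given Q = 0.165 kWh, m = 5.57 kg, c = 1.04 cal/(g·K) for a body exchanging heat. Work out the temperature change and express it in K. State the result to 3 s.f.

24.5 K

Rearranging Q = m·c·ΔT for ΔT: ΔT = Q/(m·c).
Q = 0.165 kWh = 5.940×10^5 J; m = 5.57 kg; c = 1.04 cal/(g·K) = 4351 J/(kg·K).
ΔT = 24.51 K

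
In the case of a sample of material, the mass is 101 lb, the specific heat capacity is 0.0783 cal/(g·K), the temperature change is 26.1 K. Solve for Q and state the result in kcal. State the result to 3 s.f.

Q is given directly by: Q = mcΔT.
m = 101 lb = 45.81 kg; c = 0.0783 cal/(g·K) = 327.6 J/(kg·K); ΔT = 26.1 K.
Q = 3.917×10^5 J
3.917×10^5 J × (1 kcal / 4184 J) = 93.62 kcal

93.6 kcal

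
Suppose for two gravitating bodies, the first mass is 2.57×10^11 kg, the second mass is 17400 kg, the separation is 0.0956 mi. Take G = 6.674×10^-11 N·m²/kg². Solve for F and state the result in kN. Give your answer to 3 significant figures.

0.0126 kN

Directly: F = Gm₁m₂/r².
m₁ = 2.57×10^11 kg; m₂ = 17400 kg; r = 0.0956 mi = 153.9 m; G = 6.674×10^-11 N·m²/kg².
F = 12.61 N
12.61 N × (1 kN / 1000 N) = 0.01261 kN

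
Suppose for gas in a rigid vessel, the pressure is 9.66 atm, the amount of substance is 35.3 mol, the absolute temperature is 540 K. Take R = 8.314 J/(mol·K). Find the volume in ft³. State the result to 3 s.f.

5.72 ft³

From the ideal-gas law: V = nRT/P.
P = 9.66 atm = 9.788×10^5 Pa; n = 35.3 mol; T = 540 K; R = 8.314 J/(mol·K).
V = 0.1619 m³
0.1619 m³ × (1 ft³ / 0.02832 m³) = 5.718 ft³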